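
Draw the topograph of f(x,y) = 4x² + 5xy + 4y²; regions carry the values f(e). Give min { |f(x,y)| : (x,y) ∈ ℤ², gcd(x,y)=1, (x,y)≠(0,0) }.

translate: b→-3 (≡5 mod 8), so (4,5,4)→(4,-3,3)
flip: (4,-3,3)→(3,3,4)
reduced (well bottom): (3,3,4) with a≤c, −a<b≤a
well minimum = a = 3

3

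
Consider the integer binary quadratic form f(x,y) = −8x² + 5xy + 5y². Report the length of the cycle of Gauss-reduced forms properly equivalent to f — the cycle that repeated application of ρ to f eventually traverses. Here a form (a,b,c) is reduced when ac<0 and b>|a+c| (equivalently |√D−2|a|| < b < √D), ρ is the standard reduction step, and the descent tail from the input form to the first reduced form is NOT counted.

D = 185, ⌊√D⌋ = 13
river: ρ → (5,5,-8)
river: ρ → (-8,11,2)
river: ρ → (2,13,-2)
river: ρ → (-2,11,8)
river: ρ → (8,5,-5)
river: ρ → (-5,5,8)
river: ρ → (8,11,-2)
river: ρ → (-2,13,2)
river: ρ → (2,11,-8)
river: ρ → (-8,5,5)
ρ-cycle length = 10 (tail of 0 descent steps not counted)

10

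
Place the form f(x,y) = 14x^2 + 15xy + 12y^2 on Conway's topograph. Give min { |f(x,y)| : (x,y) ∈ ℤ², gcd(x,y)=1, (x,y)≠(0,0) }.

translate: b→-13 (≡15 mod 28), so (14,15,12)→(14,-13,11)
flip: (14,-13,11)→(11,13,14)
translate: b→-9 (≡13 mod 22), so (11,13,14)→(11,-9,12)
reduced (well bottom): (11,-9,12) with a≤c, −a<b≤a
well minimum = a = 11

11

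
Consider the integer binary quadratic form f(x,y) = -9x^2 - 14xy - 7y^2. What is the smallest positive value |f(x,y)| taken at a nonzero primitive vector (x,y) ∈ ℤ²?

translate: b→-4 (≡14 mod 18), so (9,14,7)→(9,-4,2)
flip: (9,-4,2)→(2,4,9)
translate: b→0 (≡4 mod 4), so (2,4,9)→(2,0,7)
reduced (well bottom): (2,0,7) with a≤c, −a<b≤a
well minimum |f| = |-2| = 2 (negative-definite)

2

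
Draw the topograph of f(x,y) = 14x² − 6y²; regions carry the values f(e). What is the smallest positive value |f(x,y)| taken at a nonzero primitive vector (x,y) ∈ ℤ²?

descent: ρ → (-6,12,8)  [lands on river]
river: ρ → (8,4,-10)
river: ρ → (-10,16,2)
river: ρ → (2,16,-10)
river: ρ → (-10,4,8)
river: ρ → (8,12,-6)
closes: descent 1, river 6
min |a| on river = 2

2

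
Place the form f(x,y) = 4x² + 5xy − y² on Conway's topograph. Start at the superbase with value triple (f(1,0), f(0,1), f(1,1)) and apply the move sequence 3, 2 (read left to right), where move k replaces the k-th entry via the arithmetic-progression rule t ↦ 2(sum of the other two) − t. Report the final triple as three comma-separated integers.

start (4,-1,8) = (f(1,0),f(0,1),f(1,1))
replace slot 3: 2·(4+(-1)) − 8 = -2 → (4,-1,-2)
replace slot 2: 2·(4+(-2)) − (-1) = 5 → (4,5,-2)

4,5,-2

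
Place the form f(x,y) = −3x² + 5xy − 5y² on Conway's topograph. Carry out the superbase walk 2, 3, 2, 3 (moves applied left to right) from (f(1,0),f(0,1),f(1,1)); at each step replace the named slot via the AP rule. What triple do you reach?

start (-3,-5,-3) = (f(1,0),f(0,1),f(1,1))
replace slot 2: 2·((-3)+(-3)) − (-5) = -7 → (-3,-7,-3)
replace slot 3: 2·((-3)+(-7)) − (-3) = -17 → (-3,-7,-17)
replace slot 2: 2·((-3)+(-17)) − (-7) = -33 → (-3,-33,-17)
replace slot 3: 2·((-3)+(-33)) − (-17) = -55 → (-3,-33,-55)

-3,-33,-55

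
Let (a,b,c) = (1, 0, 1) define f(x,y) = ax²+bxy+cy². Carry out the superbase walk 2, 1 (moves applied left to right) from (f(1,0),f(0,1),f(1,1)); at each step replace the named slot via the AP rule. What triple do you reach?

start (1,1,2) = (f(1,0),f(0,1),f(1,1))
replace slot 2: 2·(1+2) − 1 = 5 → (1,5,2)
replace slot 1: 2·(5+2) − 1 = 13 → (13,5,2)

13,5,2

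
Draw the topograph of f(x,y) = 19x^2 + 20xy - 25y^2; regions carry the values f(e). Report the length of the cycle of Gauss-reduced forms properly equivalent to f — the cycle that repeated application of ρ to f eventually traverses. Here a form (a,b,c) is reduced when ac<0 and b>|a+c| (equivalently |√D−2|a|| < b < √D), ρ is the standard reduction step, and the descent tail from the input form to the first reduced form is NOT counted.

D = 2300, ⌊√D⌋ = 47
river: ρ → (-25,30,14)
river: ρ → (14,26,-29)
river: ρ → (-29,32,11)
river: ρ → (11,34,-26)
river: ρ → (-26,18,19)
river: ρ → (19,20,-25)
ρ-cycle length = 6 (tail of 0 descent steps not counted)

6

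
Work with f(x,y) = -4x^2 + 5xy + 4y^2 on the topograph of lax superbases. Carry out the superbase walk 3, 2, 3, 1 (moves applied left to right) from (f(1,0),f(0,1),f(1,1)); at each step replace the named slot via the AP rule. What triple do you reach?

start (-4,4,5) = (f(1,0),f(0,1),f(1,1))
replace slot 3: 2·((-4)+4) − 5 = -5 → (-4,4,-5)
replace slot 2: 2·((-4)+(-5)) − 4 = -22 → (-4,-22,-5)
replace slot 3: 2·((-4)+(-22)) − (-5) = -47 → (-4,-22,-47)
replace slot 1: 2·((-22)+(-47)) − (-4) = -134 → (-134,-22,-47)

-134,-22,-47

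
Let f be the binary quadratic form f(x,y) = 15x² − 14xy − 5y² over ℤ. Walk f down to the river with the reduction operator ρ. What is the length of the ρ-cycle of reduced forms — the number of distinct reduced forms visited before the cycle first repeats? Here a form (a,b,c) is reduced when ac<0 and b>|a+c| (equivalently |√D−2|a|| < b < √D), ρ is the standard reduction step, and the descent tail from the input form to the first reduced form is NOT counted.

D = 496, ⌊√D⌋ = 22
descent: ρ → (-5,14,15)  [lands on river]
river: ρ → (15,16,-4)
river: ρ → (-4,16,15)
river: ρ → (15,14,-5)
river: ρ → (-5,16,12)
river: ρ → (12,8,-9)
river: ρ → (-9,10,11)
river: ρ → (11,12,-8)
river: ρ → (-8,20,3)
river: ρ → (3,22,-1)
river: ρ → (-1,22,3)
river: ρ → (3,20,-8)
river: ρ → (-8,12,11)
river: ρ → (11,10,-9)
river: ρ → (-9,8,12)
river: ρ → (12,16,-5)
ρ-cycle length = 16 (tail of 1 descent step not counted)

16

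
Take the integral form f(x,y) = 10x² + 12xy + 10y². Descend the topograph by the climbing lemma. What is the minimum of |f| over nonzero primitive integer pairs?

translate: b→-8 (≡12 mod 20), so (10,12,10)→(10,-8,8)
flip: (10,-8,8)→(8,8,10)
reduced (well bottom): (8,8,10) with a≤c, −a<b≤a
well minimum = a = 8

8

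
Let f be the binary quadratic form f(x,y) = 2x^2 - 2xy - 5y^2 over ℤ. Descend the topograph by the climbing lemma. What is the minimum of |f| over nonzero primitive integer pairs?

descent: ρ → (-5,2,2)
descent: ρ → (2,6,-1)  [lands on river]
river: ρ → (-1,6,2)
closes: descent 2, river 2
min |a| on river = 1

1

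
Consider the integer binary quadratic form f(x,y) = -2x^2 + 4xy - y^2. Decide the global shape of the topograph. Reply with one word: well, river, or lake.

D = b²−4ac = 4² − 4·(-2)·(-1) = 8
D > 0 non-square ⇒ indefinite ⇒ periodic river

river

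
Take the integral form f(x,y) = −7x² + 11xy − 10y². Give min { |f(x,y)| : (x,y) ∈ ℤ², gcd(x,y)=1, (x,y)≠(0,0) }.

translate: b→3 (≡-11 mod 14), so (7,-11,10)→(7,3,6)
flip: (7,3,6)→(6,-3,7)
reduced (well bottom): (6,-3,7) with a≤c, −a<b≤a
well minimum |f| = |-6| = 6 (negative-definite)

6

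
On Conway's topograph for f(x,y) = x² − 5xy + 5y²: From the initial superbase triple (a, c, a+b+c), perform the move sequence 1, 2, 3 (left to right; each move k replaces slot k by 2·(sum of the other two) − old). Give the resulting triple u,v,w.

start (1,5,1) = (f(1,0),f(0,1),f(1,1))
replace slot 1: 2·(5+1) − 1 = 11 → (11,5,1)
replace slot 2: 2·(11+1) − 5 = 19 → (11,19,1)
replace slot 3: 2·(11+19) − 1 = 59 → (11,19,59)

11,19,59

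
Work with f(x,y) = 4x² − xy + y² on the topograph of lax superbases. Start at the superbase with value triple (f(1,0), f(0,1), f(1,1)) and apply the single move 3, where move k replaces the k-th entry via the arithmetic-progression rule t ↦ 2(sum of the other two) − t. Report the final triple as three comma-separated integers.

start (4,1,4) = (f(1,0),f(0,1),f(1,1))
replace slot 3: 2·(4+1) − 4 = 6 → (4,1,6)

4,1,6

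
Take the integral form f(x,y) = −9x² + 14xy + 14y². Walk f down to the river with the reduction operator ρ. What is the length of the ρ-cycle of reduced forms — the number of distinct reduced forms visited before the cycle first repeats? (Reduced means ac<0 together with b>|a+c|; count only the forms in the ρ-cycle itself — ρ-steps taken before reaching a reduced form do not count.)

D = 700, ⌊√D⌋ = 26
river: ρ → (14,14,-9)
river: ρ → (-9,22,6)
river: ρ → (6,26,-1)
river: ρ → (-1,26,6)
river: ρ → (6,22,-9)
river: ρ → (-9,14,14)
ρ-cycle length = 6 (tail of 0 descent steps not counted)

6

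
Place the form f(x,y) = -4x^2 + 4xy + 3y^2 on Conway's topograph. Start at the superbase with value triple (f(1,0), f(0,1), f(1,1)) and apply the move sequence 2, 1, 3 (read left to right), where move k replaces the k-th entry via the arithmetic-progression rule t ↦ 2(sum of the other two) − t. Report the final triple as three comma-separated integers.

start (-4,3,3) = (f(1,0),f(0,1),f(1,1))
replace slot 2: 2·((-4)+3) − 3 = -5 → (-4,-5,3)
replace slot 1: 2·((-5)+3) − (-4) = 0 → (0,-5,3)
replace slot 3: 2·(0+(-5)) − 3 = -13 → (0,-5,-13)

0,-5,-13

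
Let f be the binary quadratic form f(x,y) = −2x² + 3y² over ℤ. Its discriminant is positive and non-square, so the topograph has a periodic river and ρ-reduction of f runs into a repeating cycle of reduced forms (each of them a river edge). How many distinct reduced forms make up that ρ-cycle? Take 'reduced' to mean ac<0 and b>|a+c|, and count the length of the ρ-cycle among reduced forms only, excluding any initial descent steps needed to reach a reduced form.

D = 24, ⌊√D⌋ = 4
descent: ρ → (3,0,-2)
descent: ρ → (-2,4,1)  [lands on river]
river: ρ → (1,4,-2)
ρ-cycle length = 2 (tail of 2 descent steps not counted)

2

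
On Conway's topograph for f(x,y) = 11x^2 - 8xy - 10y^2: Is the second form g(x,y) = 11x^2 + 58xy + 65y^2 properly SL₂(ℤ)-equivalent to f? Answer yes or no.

D₁ = 504, D₂ = 504
river cycle of f (length 10): (-10, 8, 11), (11, 14, -7), (-7, 14, 11), (11, 8, -10), (-10, 12, 9), (9, 6, -13), (-13, 20, 2), (2, 20, -13), (-13, 6, 9), (9, 12, -10)
river cycle of g (length 10): (11, 14, -7), (-7, 14, 11), (11, 8, -10), (-10, 12, 9), (9, 6, -13), (-13, 20, 2), (2, 20, -13), (-13, 6, 9), (9, 12, -10), (-10, 8, 11)
cycles coincide ⇒ equivalent

yes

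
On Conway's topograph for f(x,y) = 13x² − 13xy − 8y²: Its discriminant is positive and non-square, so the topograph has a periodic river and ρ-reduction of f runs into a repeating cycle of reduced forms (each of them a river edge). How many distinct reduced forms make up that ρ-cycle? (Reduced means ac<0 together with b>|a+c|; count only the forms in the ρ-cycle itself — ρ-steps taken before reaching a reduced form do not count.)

D = 585, ⌊√D⌋ = 24
descent: ρ → (-8,13,13)  [lands on river]
river: ρ → (13,13,-8)
river: ρ → (-8,19,7)
river: ρ → (7,23,-2)
river: ρ → (-2,21,18)
river: ρ → (18,15,-5)
river: ρ → (-5,15,18)
river: ρ → (18,21,-2)
river: ρ → (-2,23,7)
river: ρ → (7,19,-8)
ρ-cycle length = 10 (tail of 1 descent step not counted)

10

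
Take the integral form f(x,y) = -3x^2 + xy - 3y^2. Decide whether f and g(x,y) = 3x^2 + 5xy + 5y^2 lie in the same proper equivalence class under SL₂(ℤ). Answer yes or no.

D₁ = -35, D₂ = -35
f is negative-definite; reduce −f:
−f: flip: (3,-1,3)→(3,1,3)
−f: reduced (well bottom): (3,1,3) with a≤c, −a<b≤a
flip sign back: reduced form of f is (-3,-1,-3)
g: translate: b→-1 (≡5 mod 6), so (3,5,5)→(3,-1,3)
g: flip: (3,-1,3)→(3,1,3)
g: reduced (well bottom): (3,1,3) with a≤c, −a<b≤a
reduced forms (-3, -1, -3) vs (3, 1, 3) ⇒ inequivalent

no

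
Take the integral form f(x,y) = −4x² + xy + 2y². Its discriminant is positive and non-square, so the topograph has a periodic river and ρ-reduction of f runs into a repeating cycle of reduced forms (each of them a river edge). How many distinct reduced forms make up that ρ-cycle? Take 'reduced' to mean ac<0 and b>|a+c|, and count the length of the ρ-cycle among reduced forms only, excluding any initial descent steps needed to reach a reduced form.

D = 33, ⌊√D⌋ = 5
descent: ρ → (2,3,-3)  [lands on river]
river: ρ → (-3,3,2)
river: ρ → (2,5,-1)
river: ρ → (-1,5,2)
ρ-cycle length = 4 (tail of 1 descent step not counted)

4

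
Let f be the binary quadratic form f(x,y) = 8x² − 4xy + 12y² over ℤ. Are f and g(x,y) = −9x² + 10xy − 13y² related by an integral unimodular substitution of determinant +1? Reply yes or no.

D₁ = -368, D₂ = -368
f: reduced (well bottom): (8,-4,12) with a≤c, −a<b≤a
g is negative-definite; reduce −g:
−g: translate: b→8 (≡-10 mod 18), so (9,-10,13)→(9,8,12)
−g: reduced (well bottom): (9,8,12) with a≤c, −a<b≤a
flip sign back: reduced form of g is (-9,-8,-12)
reduced forms (8, -4, 12) vs (-9, -8, -12) ⇒ inequivalent

no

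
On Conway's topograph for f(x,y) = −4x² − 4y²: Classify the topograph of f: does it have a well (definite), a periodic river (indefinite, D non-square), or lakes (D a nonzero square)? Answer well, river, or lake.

D = b²−4ac = 0² − 4·(-4)·(-4) = -64
D < 0 ⇒ definite ⇒ every region one sign ⇒ single well

well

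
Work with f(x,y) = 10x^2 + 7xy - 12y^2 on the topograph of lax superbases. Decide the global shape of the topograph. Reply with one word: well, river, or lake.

D = b²−4ac = 7² − 4·10·(-12) = 529
D = 23² is a perfect square ⇒ form factors over ℤ ⇒ lakes

lake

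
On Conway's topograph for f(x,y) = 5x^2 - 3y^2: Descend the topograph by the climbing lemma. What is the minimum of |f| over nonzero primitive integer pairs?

descent: ρ → (-3,6,2)  [lands on river]
river: ρ → (2,6,-3)
closes: descent 1, river 2
min |a| on river = 2

2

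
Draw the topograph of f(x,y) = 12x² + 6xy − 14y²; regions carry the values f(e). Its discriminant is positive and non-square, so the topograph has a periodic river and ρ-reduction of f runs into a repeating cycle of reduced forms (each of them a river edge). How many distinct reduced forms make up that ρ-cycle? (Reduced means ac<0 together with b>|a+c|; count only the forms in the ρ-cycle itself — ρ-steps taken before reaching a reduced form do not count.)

D = 708, ⌊√D⌋ = 26
river: ρ → (-14,22,4)
river: ρ → (4,26,-2)
river: ρ → (-2,26,4)
river: ρ → (4,22,-14)
river: ρ → (-14,6,12)
river: ρ → (12,18,-8)
river: ρ → (-8,14,16)
river: ρ → (16,18,-6)
river: ρ → (-6,18,16)
river: ρ → (16,14,-8)
river: ρ → (-8,18,12)
river: ρ → (12,6,-14)
ρ-cycle length = 12 (tail of 0 descent steps not counted)

12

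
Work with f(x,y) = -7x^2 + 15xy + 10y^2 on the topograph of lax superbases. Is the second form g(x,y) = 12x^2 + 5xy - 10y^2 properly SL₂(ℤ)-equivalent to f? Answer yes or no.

D₁ = 505, D₂ = 505
river cycle of f (length 8): (10, 5, -12), (-12, 19, 3), (3, 17, -18), (-18, 19, 2), (2, 21, -8), (-8, 11, 12), (12, 13, -7), (-7, 15, 10)
river cycle of g (length 8): (-10, 15, 7), (7, 13, -12), (-12, 11, 8), (8, 21, -2), (-2, 19, 18), (18, 17, -3), (-3, 19, 12), (12, 5, -10)
cycles differ ⇒ inequivalent

no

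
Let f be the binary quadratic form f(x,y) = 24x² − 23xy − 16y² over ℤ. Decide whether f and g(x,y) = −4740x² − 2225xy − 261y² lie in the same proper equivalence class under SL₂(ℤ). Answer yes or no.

D₁ = 2065, D₂ = 2065
river cycle of f (length 28): (-16, 23, 24), (24, 25, -15), (-15, 35, 14), (14, 21, -29), (-29, 37, 6), (6, 35, -35), (-35, 35, 6), (6, 37, -29), (-29, 21, 14), (14, 35, -15), … (18 more)
river cycle of g (length 28): (-16, 23, 24), (24, 25, -15), (-15, 35, 14), (14, 21, -29), (-29, 37, 6), (6, 35, -35), (-35, 35, 6), (6, 37, -29), (-29, 21, 14), (14, 35, -15), … (18 more)
cycles coincide ⇒ equivalent

yes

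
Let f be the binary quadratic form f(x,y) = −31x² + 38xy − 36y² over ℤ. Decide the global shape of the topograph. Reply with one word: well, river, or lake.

D = b²−4ac = 38² − 4·(-31)·(-36) = -3020
D < 0 ⇒ definite ⇒ every region one sign ⇒ single well

well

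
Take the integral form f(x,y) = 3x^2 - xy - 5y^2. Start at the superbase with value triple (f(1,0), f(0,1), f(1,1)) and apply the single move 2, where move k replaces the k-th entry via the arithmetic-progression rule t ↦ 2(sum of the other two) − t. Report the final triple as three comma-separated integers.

start (3,-5,-3) = (f(1,0),f(0,1),f(1,1))
replace slot 2: 2·(3+(-3)) − (-5) = 5 → (3,5,-3)

3,5,-3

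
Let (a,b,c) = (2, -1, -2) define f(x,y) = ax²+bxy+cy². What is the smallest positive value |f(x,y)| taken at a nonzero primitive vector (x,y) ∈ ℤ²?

descent: ρ → (-2,1,2)  [lands on river]
river: ρ → (2,3,-1)
river: ρ → (-1,3,2)
river: ρ → (2,1,-2)
river: ρ → (-2,3,1)
river: ρ → (1,3,-2)
closes: descent 1, river 6
min |a| on river = 1

1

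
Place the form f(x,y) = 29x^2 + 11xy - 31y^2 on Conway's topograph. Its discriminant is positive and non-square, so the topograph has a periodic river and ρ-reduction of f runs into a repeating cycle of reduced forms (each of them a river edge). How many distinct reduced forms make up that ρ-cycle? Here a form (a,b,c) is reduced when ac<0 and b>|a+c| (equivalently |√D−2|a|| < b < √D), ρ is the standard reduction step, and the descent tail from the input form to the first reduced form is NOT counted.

D = 3717, ⌊√D⌋ = 60
river: ρ → (-31,51,9)
river: ρ → (9,57,-13)
river: ρ → (-13,47,29)
river: ρ → (29,11,-31)
ρ-cycle length = 4 (tail of 0 descent steps not counted)

4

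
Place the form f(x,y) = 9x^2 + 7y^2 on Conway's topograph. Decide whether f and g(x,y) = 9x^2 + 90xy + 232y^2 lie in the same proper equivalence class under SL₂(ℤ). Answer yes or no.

D₁ = -252, D₂ = -252
f: flip: (9,0,7)→(7,0,9)
f: reduced (well bottom): (7,0,9) with a≤c, −a<b≤a
g: translate: b→0 (≡90 mod 18), so (9,90,232)→(9,0,7)
g: flip: (9,0,7)→(7,0,9)
g: reduced (well bottom): (7,0,9) with a≤c, −a<b≤a
reduced forms (7, 0, 9) vs (7, 0, 9) ⇒ equivalent

yes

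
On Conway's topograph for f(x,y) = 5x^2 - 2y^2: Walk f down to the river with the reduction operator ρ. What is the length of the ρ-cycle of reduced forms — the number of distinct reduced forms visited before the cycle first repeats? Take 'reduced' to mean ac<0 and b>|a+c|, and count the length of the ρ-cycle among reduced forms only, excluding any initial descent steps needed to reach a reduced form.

D = 40, ⌊√D⌋ = 6
descent: ρ → (-2,4,3)  [lands on river]
river: ρ → (3,2,-3)
river: ρ → (-3,4,2)
river: ρ → (2,4,-3)
river: ρ → (-3,2,3)
river: ρ → (3,4,-2)
ρ-cycle length = 6 (tail of 1 descent step not counted)

6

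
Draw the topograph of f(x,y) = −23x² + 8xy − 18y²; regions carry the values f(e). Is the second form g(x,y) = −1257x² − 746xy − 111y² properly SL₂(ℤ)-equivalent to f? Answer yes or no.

D₁ = -1592, D₂ = -1592
f is negative-definite; reduce −f:
−f: flip: (23,-8,18)→(18,8,23)
−f: reduced (well bottom): (18,8,23) with a≤c, −a<b≤a
flip sign back: reduced form of f is (-18,-8,-23)
g is negative-definite; reduce −g:
−g: flip: (1257,746,111)→(111,-746,1257)
−g: translate: b→-80 (≡-746 mod 222), so (111,-746,1257)→(111,-80,18)
−g: flip: (111,-80,18)→(18,80,111)
−g: translate: b→8 (≡80 mod 36), so (18,80,111)→(18,8,23)
−g: reduced (well bottom): (18,8,23) with a≤c, −a<b≤a
flip sign back: reduced form of g is (-18,-8,-23)
reduced forms (-18, -8, -23) vs (-18, -8, -23) ⇒ equivalent

yes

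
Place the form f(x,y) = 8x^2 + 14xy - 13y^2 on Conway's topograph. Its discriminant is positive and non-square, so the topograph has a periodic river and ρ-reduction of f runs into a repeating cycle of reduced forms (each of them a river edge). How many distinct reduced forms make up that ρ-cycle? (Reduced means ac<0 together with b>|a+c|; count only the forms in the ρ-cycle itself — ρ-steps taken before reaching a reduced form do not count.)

D = 612, ⌊√D⌋ = 24
river: ρ → (-13,12,9)
river: ρ → (9,24,-1)
river: ρ → (-1,24,9)
river: ρ → (9,12,-13)
river: ρ → (-13,14,8)
river: ρ → (8,18,-9)
river: ρ → (-9,18,8)
river: ρ → (8,14,-13)
ρ-cycle length = 8 (tail of 0 descent steps not counted)

8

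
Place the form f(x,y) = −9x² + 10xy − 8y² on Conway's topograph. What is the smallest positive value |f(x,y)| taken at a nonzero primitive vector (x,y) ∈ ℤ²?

translate: b→8 (≡-10 mod 18), so (9,-10,8)→(9,8,7)
flip: (9,8,7)→(7,-8,9)
translate: b→6 (≡-8 mod 14), so (7,-8,9)→(7,6,8)
reduced (well bottom): (7,6,8) with a≤c, −a<b≤a
well minimum |f| = |-7| = 7 (negative-definite)

7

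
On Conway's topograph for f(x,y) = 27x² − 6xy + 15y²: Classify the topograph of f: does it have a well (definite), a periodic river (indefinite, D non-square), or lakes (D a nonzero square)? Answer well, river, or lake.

D = b²−4ac = (-6)² − 4·27·15 = -1584
D < 0 ⇒ definite ⇒ every region one sign ⇒ single well

well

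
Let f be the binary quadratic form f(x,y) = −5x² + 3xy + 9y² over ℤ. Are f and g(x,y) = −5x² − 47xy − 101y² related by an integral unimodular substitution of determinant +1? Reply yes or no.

D₁ = 189, D₂ = 189
river cycle of f (length 4): (-5, 13, 1), (1, 13, -5), (-5, 7, 7), (7, 7, -5)
river cycle of g (length 4): (-5, 13, 1), (1, 13, -5), (-5, 7, 7), (7, 7, -5)
cycles coincide ⇒ equivalent

yes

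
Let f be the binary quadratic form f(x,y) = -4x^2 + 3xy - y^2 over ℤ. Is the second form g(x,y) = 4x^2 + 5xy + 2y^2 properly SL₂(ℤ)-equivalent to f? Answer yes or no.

D₁ = -7, D₂ = -7
f is negative-definite; reduce −f:
−f: flip: (4,-3,1)→(1,3,4)
−f: translate: b→1 (≡3 mod 2), so (1,3,4)→(1,1,2)
−f: reduced (well bottom): (1,1,2) with a≤c, −a<b≤a
flip sign back: reduced form of f is (-1,-1,-2)
g: translate: b→-3 (≡5 mod 8), so (4,5,2)→(4,-3,1)
g: flip: (4,-3,1)→(1,3,4)
g: translate: b→1 (≡3 mod 2), so (1,3,4)→(1,1,2)
g: reduced (well bottom): (1,1,2) with a≤c, −a<b≤a
reduced forms (-1, -1, -2) vs (1, 1, 2) ⇒ inequivalent

no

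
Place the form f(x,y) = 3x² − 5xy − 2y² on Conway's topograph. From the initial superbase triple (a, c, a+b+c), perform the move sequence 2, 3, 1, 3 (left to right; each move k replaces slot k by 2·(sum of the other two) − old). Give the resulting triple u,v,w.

start (3,-2,-4) = (f(1,0),f(0,1),f(1,1))
replace slot 2: 2·(3+(-4)) − (-2) = 0 → (3,0,-4)
replace slot 3: 2·(3+0) − (-4) = 10 → (3,0,10)
replace slot 1: 2·(0+10) − 3 = 17 → (17,0,10)
replace slot 3: 2·(17+0) − 10 = 24 → (17,0,24)

17,0,24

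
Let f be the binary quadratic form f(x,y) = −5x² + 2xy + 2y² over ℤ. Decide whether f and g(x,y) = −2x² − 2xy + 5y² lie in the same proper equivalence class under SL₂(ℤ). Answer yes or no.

D₁ = 44, D₂ = 44
river cycle of f (length 2): (2, 6, -1), (-1, 6, 2)
river cycle of g (length 2): (-2, 6, 1), (1, 6, -2)
cycles differ ⇒ inequivalent

no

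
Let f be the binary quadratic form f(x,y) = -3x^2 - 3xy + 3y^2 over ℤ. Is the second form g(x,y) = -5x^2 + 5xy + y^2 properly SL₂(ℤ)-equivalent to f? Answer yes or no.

D₁ = 45, D₂ = 45
river cycle of f (length 2): (3, 3, -3), (-3, 3, 3)
river cycle of g (length 2): (1, 5, -5), (-5, 5, 1)
cycles differ ⇒ inequivalent

no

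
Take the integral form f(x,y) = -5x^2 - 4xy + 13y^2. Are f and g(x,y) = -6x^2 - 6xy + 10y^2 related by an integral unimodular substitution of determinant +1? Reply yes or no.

D₁ = 276, D₂ = 276
river cycle of f (length 8): (-5, 16, 1), (1, 16, -5), (-5, 14, 4), (4, 10, -11), (-11, 12, 3), (3, 12, -11), (-11, 10, 4), (4, 14, -5)
river cycle of g (length 4): (10, 6, -6), (-6, 6, 10), (10, 14, -2), (-2, 14, 10)
cycles differ ⇒ inequivalent

no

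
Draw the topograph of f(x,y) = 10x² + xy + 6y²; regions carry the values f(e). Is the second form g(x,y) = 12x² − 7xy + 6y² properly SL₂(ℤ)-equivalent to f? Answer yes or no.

D₁ = -239, D₂ = -239
f: flip: (10,1,6)→(6,-1,10)
f: reduced (well bottom): (6,-1,10) with a≤c, −a<b≤a
g: flip: (12,-7,6)→(6,7,12)
g: translate: b→-5 (≡7 mod 12), so (6,7,12)→(6,-5,11)
g: reduced (well bottom): (6,-5,11) with a≤c, −a<b≤a
reduced forms (6, -1, 10) vs (6, -5, 11) ⇒ inequivalent

no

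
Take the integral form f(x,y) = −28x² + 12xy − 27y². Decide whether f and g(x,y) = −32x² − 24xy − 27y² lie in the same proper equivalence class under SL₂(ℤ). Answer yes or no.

D₁ = -2880, D₂ = -2880
f is negative-definite; reduce −f:
−f: flip: (28,-12,27)→(27,12,28)
−f: reduced (well bottom): (27,12,28) with a≤c, −a<b≤a
flip sign back: reduced form of f is (-27,-12,-28)
g is negative-definite; reduce −g:
−g: flip: (32,24,27)→(27,-24,32)
−g: reduced (well bottom): (27,-24,32) with a≤c, −a<b≤a
flip sign back: reduced form of g is (-27,24,-32)
reduced forms (-27, -12, -28) vs (-27, 24, -32) ⇒ inequivalent

no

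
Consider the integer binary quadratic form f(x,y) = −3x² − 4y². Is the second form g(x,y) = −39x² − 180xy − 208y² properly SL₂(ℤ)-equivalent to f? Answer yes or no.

D₁ = -48, D₂ = -48
f is negative-definite; reduce −f:
−f: reduced (well bottom): (3,0,4) with a≤c, −a<b≤a
flip sign back: reduced form of f is (-3,0,-4)
g is negative-definite; reduce −g:
−g: translate: b→24 (≡180 mod 78), so (39,180,208)→(39,24,4)
−g: flip: (39,24,4)→(4,-24,39)
−g: translate: b→0 (≡-24 mod 8), so (4,-24,39)→(4,0,3)
−g: flip: (4,0,3)→(3,0,4)
−g: reduced (well bottom): (3,0,4) with a≤c, −a<b≤a
flip sign back: reduced form of g is (-3,0,-4)
reduced forms (-3, 0, -4) vs (-3, 0, -4) ⇒ equivalent

yes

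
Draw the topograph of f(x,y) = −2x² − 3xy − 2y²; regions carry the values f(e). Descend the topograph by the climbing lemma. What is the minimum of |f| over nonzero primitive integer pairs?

translate: b→-1 (≡3 mod 4), so (2,3,2)→(2,-1,1)
flip: (2,-1,1)→(1,1,2)
reduced (well bottom): (1,1,2) with a≤c, −a<b≤a
well minimum |f| = |-1| = 1 (negative-definite)

1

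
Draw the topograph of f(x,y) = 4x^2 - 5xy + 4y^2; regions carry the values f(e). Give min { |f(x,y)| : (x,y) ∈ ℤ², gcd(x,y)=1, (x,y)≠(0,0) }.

translate: b→3 (≡-5 mod 8), so (4,-5,4)→(4,3,3)
flip: (4,3,3)→(3,-3,4)
translate: b→3 (≡-3 mod 6), so (3,-3,4)→(3,3,4)
reduced (well bottom): (3,3,4) with a≤c, −a<b≤a
well minimum = a = 3

3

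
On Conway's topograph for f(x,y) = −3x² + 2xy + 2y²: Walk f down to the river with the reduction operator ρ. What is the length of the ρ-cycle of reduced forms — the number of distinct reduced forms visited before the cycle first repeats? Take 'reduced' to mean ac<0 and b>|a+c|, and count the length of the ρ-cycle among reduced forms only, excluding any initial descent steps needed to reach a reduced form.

D = 28, ⌊√D⌋ = 5
river: ρ → (2,2,-3)
river: ρ → (-3,4,1)
river: ρ → (1,4,-3)
river: ρ → (-3,2,2)
ρ-cycle length = 4 (tail of 0 descent steps not counted)

4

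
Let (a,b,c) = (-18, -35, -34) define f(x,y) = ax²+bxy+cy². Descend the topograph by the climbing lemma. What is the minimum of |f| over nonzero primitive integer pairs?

translate: b→-1 (≡35 mod 36), so (18,35,34)→(18,-1,17)
flip: (18,-1,17)→(17,1,18)
reduced (well bottom): (17,1,18) with a≤c, −a<b≤a
well minimum |f| = |-17| = 17 (negative-definite)

17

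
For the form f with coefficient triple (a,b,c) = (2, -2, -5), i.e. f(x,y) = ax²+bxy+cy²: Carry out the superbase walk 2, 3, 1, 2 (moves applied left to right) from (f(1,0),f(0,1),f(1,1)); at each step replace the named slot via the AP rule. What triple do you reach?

start (2,-5,-5) = (f(1,0),f(0,1),f(1,1))
replace slot 2: 2·(2+(-5)) − (-5) = -1 → (2,-1,-5)
replace slot 3: 2·(2+(-1)) − (-5) = 7 → (2,-1,7)
replace slot 1: 2·((-1)+7) − 2 = 10 → (10,-1,7)
replace slot 2: 2·(10+7) − (-1) = 35 → (10,35,7)

10,35,7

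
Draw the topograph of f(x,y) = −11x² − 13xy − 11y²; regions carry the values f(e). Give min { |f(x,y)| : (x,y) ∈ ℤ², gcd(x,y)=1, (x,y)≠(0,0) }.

translate: b→-9 (≡13 mod 22), so (11,13,11)→(11,-9,9)
flip: (11,-9,9)→(9,9,11)
reduced (well bottom): (9,9,11) with a≤c, −a<b≤a
well minimum |f| = |-9| = 9 (negative-definite)

9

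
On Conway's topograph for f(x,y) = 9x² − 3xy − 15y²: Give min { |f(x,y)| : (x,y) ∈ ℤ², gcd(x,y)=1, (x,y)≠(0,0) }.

descent: ρ → (-15,3,9)
descent: ρ → (9,15,-9)  [lands on river]
river: ρ → (-9,21,3)
river: ρ → (3,21,-9)
river: ρ → (-9,15,9)
river: ρ → (9,21,-3)
river: ρ → (-3,21,9)
closes: descent 2, river 6
min |a| on river = 3

3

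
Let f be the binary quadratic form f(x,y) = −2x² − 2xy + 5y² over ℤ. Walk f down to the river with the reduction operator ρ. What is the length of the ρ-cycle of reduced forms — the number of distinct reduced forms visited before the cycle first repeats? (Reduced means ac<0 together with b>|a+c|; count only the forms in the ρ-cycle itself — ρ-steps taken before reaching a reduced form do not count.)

D = 44, ⌊√D⌋ = 6
descent: ρ → (5,2,-2)
descent: ρ → (-2,6,1)  [lands on river]
river: ρ → (1,6,-2)
ρ-cycle length = 2 (tail of 2 descent steps not counted)

2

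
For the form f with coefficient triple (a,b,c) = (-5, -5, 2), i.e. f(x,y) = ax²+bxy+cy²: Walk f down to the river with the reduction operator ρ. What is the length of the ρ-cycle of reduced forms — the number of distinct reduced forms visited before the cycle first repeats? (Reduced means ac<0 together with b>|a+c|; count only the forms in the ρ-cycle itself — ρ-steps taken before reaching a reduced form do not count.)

D = 65, ⌊√D⌋ = 8
descent: ρ → (2,5,-5)  [lands on river]
river: ρ → (-5,5,2)
river: ρ → (2,7,-2)
river: ρ → (-2,5,5)
river: ρ → (5,5,-2)
river: ρ → (-2,7,2)
ρ-cycle length = 6 (tail of 1 descent step not counted)

6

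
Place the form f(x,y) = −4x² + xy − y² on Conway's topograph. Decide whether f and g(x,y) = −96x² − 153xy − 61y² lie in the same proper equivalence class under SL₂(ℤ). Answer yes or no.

D₁ = -15, D₂ = -15
f is negative-definite; reduce −f:
−f: flip: (4,-1,1)→(1,1,4)
−f: reduced (well bottom): (1,1,4) with a≤c, −a<b≤a
flip sign back: reduced form of f is (-1,-1,-4)
g is negative-definite; reduce −g:
−g: translate: b→-39 (≡153 mod 192), so (96,153,61)→(96,-39,4)
−g: flip: (96,-39,4)→(4,39,96)
−g: translate: b→-1 (≡39 mod 8), so (4,39,96)→(4,-1,1)
−g: flip: (4,-1,1)→(1,1,4)
−g: reduced (well bottom): (1,1,4) with a≤c, −a<b≤a
flip sign back: reduced form of g is (-1,-1,-4)
reduced forms (-1, -1, -4) vs (-1, -1, -4) ⇒ equivalent

yes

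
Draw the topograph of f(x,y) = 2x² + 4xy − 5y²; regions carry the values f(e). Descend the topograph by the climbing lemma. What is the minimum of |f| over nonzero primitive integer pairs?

river: ρ → (-5,6,1)
river: ρ → (1,6,-5)
river: ρ → (-5,4,2)
river: ρ → (2,4,-5)
closes: descent 0, river 4
min |a| on river = 1

1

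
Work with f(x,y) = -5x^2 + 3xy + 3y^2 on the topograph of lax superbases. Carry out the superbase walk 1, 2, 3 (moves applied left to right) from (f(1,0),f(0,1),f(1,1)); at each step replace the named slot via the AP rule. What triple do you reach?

start (-5,3,1) = (f(1,0),f(0,1),f(1,1))
replace slot 1: 2·(3+1) − (-5) = 13 → (13,3,1)
replace slot 2: 2·(13+1) − 3 = 25 → (13,25,1)
replace slot 3: 2·(13+25) − 1 = 75 → (13,25,75)

13,25,75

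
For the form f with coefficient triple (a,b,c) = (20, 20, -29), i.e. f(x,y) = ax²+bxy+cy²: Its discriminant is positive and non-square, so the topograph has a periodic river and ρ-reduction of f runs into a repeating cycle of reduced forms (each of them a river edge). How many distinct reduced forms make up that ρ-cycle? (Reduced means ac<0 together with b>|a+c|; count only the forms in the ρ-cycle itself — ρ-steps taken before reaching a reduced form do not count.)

D = 2720, ⌊√D⌋ = 52
river: ρ → (-29,38,11)
river: ρ → (11,50,-5)
river: ρ → (-5,50,11)
river: ρ → (11,38,-29)
river: ρ → (-29,20,20)
river: ρ → (20,20,-29)
ρ-cycle length = 6 (tail of 0 descent steps not counted)

6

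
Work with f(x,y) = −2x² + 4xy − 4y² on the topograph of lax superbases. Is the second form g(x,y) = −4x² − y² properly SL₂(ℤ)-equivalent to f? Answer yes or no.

D₁ = -16, D₂ = -16
f is negative-definite; reduce −f:
−f: translate: b→0 (≡-4 mod 4), so (2,-4,4)→(2,0,2)
−f: reduced (well bottom): (2,0,2) with a≤c, −a<b≤a
flip sign back: reduced form of f is (-2,0,-2)
g is negative-definite; reduce −g:
−g: flip: (4,0,1)→(1,0,4)
−g: reduced (well bottom): (1,0,4) with a≤c, −a<b≤a
flip sign back: reduced form of g is (-1,0,-4)
reduced forms (-2, 0, -2) vs (-1, 0, -4) ⇒ inequivalent

no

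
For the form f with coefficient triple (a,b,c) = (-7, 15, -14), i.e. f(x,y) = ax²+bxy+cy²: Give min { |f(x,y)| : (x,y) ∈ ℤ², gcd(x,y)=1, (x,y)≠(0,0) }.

translate: b→-1 (≡-15 mod 14), so (7,-15,14)→(7,-1,6)
flip: (7,-1,6)→(6,1,7)
reduced (well bottom): (6,1,7) with a≤c, −a<b≤a
well minimum |f| = |-6| = 6 (negative-definite)

6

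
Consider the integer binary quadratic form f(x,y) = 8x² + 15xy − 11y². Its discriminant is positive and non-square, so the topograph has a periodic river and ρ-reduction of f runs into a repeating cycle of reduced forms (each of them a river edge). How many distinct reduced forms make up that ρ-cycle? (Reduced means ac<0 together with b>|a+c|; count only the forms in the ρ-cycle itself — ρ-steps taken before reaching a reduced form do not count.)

D = 577, ⌊√D⌋ = 24
river: ρ → (-11,7,12)
river: ρ → (12,17,-6)
river: ρ → (-6,19,9)
river: ρ → (9,17,-8)
river: ρ → (-8,15,11)
river: ρ → (11,7,-12)
river: ρ → (-12,17,6)
river: ρ → (6,19,-9)
river: ρ → (-9,17,8)
river: ρ → (8,15,-11)
ρ-cycle length = 10 (tail of 0 descent steps not counted)

10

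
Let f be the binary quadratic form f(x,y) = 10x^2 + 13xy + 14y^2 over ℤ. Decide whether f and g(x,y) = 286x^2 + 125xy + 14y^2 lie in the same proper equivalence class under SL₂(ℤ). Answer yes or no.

D₁ = -391, D₂ = -391
f: translate: b→-7 (≡13 mod 20), so (10,13,14)→(10,-7,11)
f: reduced (well bottom): (10,-7,11) with a≤c, −a<b≤a
g: flip: (286,125,14)→(14,-125,286)
g: translate: b→-13 (≡-125 mod 28), so (14,-125,286)→(14,-13,10)
g: flip: (14,-13,10)→(10,13,14)
g: translate: b→-7 (≡13 mod 20), so (10,13,14)→(10,-7,11)
g: reduced (well bottom): (10,-7,11) with a≤c, −a<b≤a
reduced forms (10, -7, 11) vs (10, -7, 11) ⇒ equivalent

yes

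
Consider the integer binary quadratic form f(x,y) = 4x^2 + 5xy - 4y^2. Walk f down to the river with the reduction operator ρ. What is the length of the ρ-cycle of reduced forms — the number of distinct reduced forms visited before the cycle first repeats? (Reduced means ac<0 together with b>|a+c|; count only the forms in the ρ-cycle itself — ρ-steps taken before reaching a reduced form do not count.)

D = 89, ⌊√D⌋ = 9
river: ρ → (-4,3,5)
river: ρ → (5,7,-2)
river: ρ → (-2,9,1)
river: ρ → (1,9,-2)
river: ρ → (-2,7,5)
river: ρ → (5,3,-4)
river: ρ → (-4,5,4)
river: ρ → (4,3,-5)
river: ρ → (-5,7,2)
river: ρ → (2,9,-1)
river: ρ → (-1,9,2)
river: ρ → (2,7,-5)
river: ρ → (-5,3,4)
river: ρ → (4,5,-4)
ρ-cycle length = 14 (tail of 0 descent steps not counted)

14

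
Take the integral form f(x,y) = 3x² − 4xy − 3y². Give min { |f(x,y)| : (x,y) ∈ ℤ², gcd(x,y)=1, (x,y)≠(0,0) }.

descent: ρ → (-3,4,3)  [lands on river]
river: ρ → (3,2,-4)
river: ρ → (-4,6,1)
river: ρ → (1,6,-4)
river: ρ → (-4,2,3)
river: ρ → (3,4,-3)
river: ρ → (-3,2,4)
river: ρ → (4,6,-1)
river: ρ → (-1,6,4)
river: ρ → (4,2,-3)
closes: descent 1, river 10
min |a| on river = 1

1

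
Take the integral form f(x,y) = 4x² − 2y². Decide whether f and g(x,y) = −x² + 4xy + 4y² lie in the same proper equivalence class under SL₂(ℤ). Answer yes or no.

D₁ = 32, D₂ = 32
river cycle of f (length 2): (-2, 4, 2), (2, 4, -2)
river cycle of g (length 2): (4, 4, -1), (-1, 4, 4)
cycles differ ⇒ inequivalent

no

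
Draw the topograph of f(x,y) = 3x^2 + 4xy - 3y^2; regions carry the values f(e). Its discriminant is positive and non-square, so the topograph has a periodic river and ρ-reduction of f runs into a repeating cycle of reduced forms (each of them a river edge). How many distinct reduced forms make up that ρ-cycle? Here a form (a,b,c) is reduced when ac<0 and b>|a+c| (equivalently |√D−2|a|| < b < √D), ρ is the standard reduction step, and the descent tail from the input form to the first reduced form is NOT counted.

D = 52, ⌊√D⌋ = 7
river: ρ → (-3,2,4)
river: ρ → (4,6,-1)
river: ρ → (-1,6,4)
river: ρ → (4,2,-3)
river: ρ → (-3,4,3)
river: ρ → (3,2,-4)
river: ρ → (-4,6,1)
river: ρ → (1,6,-4)
river: ρ → (-4,2,3)
river: ρ → (3,4,-3)
ρ-cycle length = 10 (tail of 0 descent steps not counted)

10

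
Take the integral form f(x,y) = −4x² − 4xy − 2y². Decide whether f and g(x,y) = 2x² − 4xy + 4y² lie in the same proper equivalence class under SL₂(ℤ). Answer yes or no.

D₁ = -16, D₂ = -16
f is negative-definite; reduce −f:
−f: flip: (4,4,2)→(2,-4,4)
−f: translate: b→0 (≡-4 mod 4), so (2,-4,4)→(2,0,2)
−f: reduced (well bottom): (2,0,2) with a≤c, −a<b≤a
flip sign back: reduced form of f is (-2,0,-2)
g: translate: b→0 (≡-4 mod 4), so (2,-4,4)→(2,0,2)
g: reduced (well bottom): (2,0,2) with a≤c, −a<b≤a
reduced forms (-2, 0, -2) vs (2, 0, 2) ⇒ inequivalent

no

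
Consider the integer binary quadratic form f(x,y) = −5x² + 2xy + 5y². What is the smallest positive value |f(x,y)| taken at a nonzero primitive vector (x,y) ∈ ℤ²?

river: ρ → (5,8,-2)
river: ρ → (-2,8,5)
river: ρ → (5,2,-5)
river: ρ → (-5,8,2)
river: ρ → (2,8,-5)
river: ρ → (-5,2,5)
closes: descent 0, river 6
min |a| on river = 2

2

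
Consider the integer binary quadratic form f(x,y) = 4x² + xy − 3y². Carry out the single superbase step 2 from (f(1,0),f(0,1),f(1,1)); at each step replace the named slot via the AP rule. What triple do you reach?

start (4,-3,2) = (f(1,0),f(0,1),f(1,1))
replace slot 2: 2·(4+2) − (-3) = 15 → (4,15,2)

4,15,2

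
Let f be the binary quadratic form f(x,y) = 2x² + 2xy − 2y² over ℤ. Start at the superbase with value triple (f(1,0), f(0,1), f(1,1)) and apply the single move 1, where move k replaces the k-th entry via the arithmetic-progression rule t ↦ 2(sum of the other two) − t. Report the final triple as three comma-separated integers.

start (2,-2,2) = (f(1,0),f(0,1),f(1,1))
replace slot 1: 2·((-2)+2) − 2 = -2 → (-2,-2,2)

-2,-2,2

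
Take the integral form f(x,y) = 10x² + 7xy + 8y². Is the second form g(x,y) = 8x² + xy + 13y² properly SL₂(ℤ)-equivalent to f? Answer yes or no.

D₁ = -271, D₂ = -415
discriminants differ ⇒ not SL₂(ℤ)-equivalent

no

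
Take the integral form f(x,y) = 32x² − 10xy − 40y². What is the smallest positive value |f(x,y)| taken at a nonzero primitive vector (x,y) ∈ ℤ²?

descent: ρ → (-40,10,32)  [lands on river]
river: ρ → (32,54,-18)
river: ρ → (-18,54,32)
river: ρ → (32,10,-40)
river: ρ → (-40,70,2)
river: ρ → (2,70,-40)
closes: descent 1, river 6
min |a| on river = 2

2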